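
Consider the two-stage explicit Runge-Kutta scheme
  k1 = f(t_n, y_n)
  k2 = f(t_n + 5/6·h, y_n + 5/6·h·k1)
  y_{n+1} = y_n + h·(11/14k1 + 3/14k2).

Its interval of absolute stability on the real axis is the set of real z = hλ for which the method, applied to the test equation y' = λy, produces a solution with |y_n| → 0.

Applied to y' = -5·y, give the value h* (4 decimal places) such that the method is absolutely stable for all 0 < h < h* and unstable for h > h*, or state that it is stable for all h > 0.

Test eqn y'=λy, z=hλ:
  k1=λy_n ⇒ h·k1=z·y_n;  k2=λ(1+5/6z)y_n ⇒ h·k2=z(1+5/6z)y_n
  y_{n+1}/y_n = 1 + 11/14z + 3/14z(1+5/6z) = 1 + z + 5/28z²
  ⇒ R(z) = 1 + z + 5/28z².

Need |R(x)|<1, x<0.
x=-1.49: |R|=0.0936
R=1: x+5/28x²=0 ⇒ x=−28/5=-5.6000; min R=1−1/(4·5/28)=-0.4000>−1
Confirm numerically:
  x=-3.918: |R|=0.17680 <1
  x=-3.505: |R|=0.31125 <1
  x=-2.345: |R|=0.36303 <1
  x=-6.139: |R|=1.59088 >1
  x=-5.773: |R|=1.17834 >1
So |R|<1 on (-5.6000, 0).

(-5.6000,0); λ=-5 ⇒ h* = (28/5)/5 = 1.1200.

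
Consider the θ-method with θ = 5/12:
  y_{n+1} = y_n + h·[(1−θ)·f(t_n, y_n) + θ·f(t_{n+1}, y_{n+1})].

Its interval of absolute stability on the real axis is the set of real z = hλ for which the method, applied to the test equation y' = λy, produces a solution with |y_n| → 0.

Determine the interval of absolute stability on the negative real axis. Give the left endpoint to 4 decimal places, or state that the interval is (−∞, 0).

(-12.0000, 0).

With y'=λy (z=hλ):
  y_{n+1} = y_n + z·[7/12·y_n + 5/12·y_{n+1}] ⇒ (1 − 5/12z)y_{n+1} = (1 + 7/12z)y_n
  R(z) = (1 + 7/12z)/(1 − 5/12z).

Need |R(x)|<1, x<0.
x=-1.35: |R|=0.1360
R=−1: 1+7/12x = −1+5/12x ⇒ -1/6x=2 ⇒ x=2/(-1/6)=-12.0000
Confirm numerically:
  x=-11.848: |R|=0.99573 <1
  x=-11.777: |R|=0.99371 <1
  x=-11.561: |R|=0.98742 <1
  x=-7.875: |R|=0.83942 <1
  x=-12.518: |R|=1.01389 >1
  x=-12.296: |R|=1.00806 >1
  x=-12.233: |R|=1.00637 >1
Interval (-12.0000, 0).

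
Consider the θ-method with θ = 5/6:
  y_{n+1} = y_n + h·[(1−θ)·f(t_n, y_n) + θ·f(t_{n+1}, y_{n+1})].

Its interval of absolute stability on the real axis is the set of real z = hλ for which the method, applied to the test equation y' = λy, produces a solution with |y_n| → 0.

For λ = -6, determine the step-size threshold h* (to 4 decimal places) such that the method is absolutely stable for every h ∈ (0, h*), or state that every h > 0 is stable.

On y'=λy, z=hλ:
  y_{n+1} = y_n + z·[1/6·y_n + 5/6·y_{n+1}] ⇒ (1 − 5/6z)y_{n+1} = (1 + 1/6z)y_n
  Hence R(z) = (1 + 1/6z)/(1 − 5/6z).

Solve |R(x)|<1 on ℝ⁻.
x=-0.57: |R|=0.6136
x=-2: |R|=0.2500
x=-10: |R|=0.0714
x=-100: |R|=0.1858
θ=5/6≥1/2 ⇒ |1+1/6x|<|1−5/6x| ∀x<0 ⇒ unbounded interval.

unbounded; (−∞, 0). Any h>0 works for λ=-6.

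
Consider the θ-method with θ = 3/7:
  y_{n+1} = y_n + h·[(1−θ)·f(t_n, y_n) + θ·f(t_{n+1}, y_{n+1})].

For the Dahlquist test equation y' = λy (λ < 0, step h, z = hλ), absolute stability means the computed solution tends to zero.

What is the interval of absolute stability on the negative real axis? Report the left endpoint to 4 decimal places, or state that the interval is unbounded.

With y'=λy (z=hλ):
  y_{n+1} = y_n + z·[4/7·y_n + 3/7·y_{n+1}] ⇒ (1 − 3/7z)y_{n+1} = (1 + 4/7z)y_n
  ⇒ R(z) = (1 + 4/7z)/(1 − 3/7z).

Find x<0 with |R(x)|<1.
x=-1.1: |R|=0.2524
R=−1: 1+4/7x = −1+3/7x ⇒ -1/7x=2 ⇒ x=2/(-1/7)=-14.0000
Confirm numerically:
  x=-11.531: |R|=0.94064 <1
  x=-9.627: |R|=0.87812 <1
  x=-6.092: |R|=0.68713 <1
  x=-14.315: |R|=1.00631 >1
  x=-14.149: |R|=1.00301 >1
Stable set (-14.0000, 0).

z∈(-14.0000,0).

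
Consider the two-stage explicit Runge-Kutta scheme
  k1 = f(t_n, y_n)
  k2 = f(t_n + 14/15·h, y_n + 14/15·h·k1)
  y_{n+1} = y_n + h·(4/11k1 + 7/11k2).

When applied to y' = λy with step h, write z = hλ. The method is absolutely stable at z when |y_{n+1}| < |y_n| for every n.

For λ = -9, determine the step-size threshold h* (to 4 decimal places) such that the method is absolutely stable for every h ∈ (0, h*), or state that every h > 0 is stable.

On y'=λy, z=hλ:
  k1=λy_n ⇒ h·k1=z·y_n;  k2=λ(1+14/15z)y_n ⇒ h·k2=z(1+14/15z)y_n
  y_{n+1}/y_n = 1 + 4/11z + 7/11z(1+14/15z) = 1 + z + 98/165z²
  ⇒ R(z) = 1 + z + 98/165z².

Find x<0 with |R(x)|<1.
x=-1.51: |R|=0.8442
R=1: x+98/165x²=0 ⇒ x=−165/98=-1.6837; min R=1−1/(4·98/165)=0.5791>−1
Confirm numerically:
  x=-1.443: |R|=0.79373 <1
  x=-1.169: |R|=0.64265 <1
  x=-1.028: |R|=0.59967 <1
  x=-2.172: |R|=1.62996 >1
  x=-2.074: |R|=1.48082 >1
  x=-1.929: |R|=1.28107 >1
Stable set (-1.6837, 0).

(-1.6837,0); λ=-9 ⇒ h* = (165/98)/9 = 0.1871.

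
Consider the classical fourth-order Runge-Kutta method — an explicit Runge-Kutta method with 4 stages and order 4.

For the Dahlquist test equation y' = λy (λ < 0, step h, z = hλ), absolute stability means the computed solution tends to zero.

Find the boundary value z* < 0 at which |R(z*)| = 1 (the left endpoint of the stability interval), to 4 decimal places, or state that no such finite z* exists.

Set f=λy, z=hλ:
  order 4, 4-stage ⇒ R(z)=1+z+z^2/2+z^3/6+z^4/24
  (e.g. R(-0.94)=0.39590, |R|=0.39590)

Need |R(x)|<1, x<0.
x=-0.94: |R|=0.3959
|R(-3.06)|=1.4996 |R(-2.6)|=0.7547 |R(-1.37)|=0.2867
Bisect:
  x_lo=-3.2767 |R|=2.0313  x_hi=-0.3245 |R|=0.7230
  mid=-1.80055 |R|=0.28548 →hi
  mid=-2.53861 |R|=0.68747 →hi
  mid=-2.90763 |R|=1.20067 →lo
  mid=-2.72312 |R|=0.91024 →hi
  mid=-2.81538 |R|=1.04631 →lo
  mid=-2.76925 |R|=0.97608 →hi
  mid=-2.79231 |R|=1.01063 →lo
  ...
  [-2.78546,-2.78528] ⇒ x*=-2.7853
Stable set (-2.7853, 0).

left endpoint -2.7853.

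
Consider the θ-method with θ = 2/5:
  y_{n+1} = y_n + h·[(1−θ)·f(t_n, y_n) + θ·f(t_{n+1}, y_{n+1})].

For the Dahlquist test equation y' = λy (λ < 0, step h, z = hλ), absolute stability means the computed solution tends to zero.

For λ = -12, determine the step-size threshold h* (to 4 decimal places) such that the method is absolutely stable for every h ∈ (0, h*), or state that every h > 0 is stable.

With y'=λy (z=hλ):
  y_{n+1} = y_n + z·[3/5·y_n + 2/5·y_{n+1}] ⇒ (1 − 2/5z)y_{n+1} = (1 + 3/5z)y_n
  Hence R(z) = (1 + 3/5z)/(1 − 2/5z).

Solve |R(x)|<1 on ℝ⁻.
x=-0.95: |R|=0.3116
R=−1: 1+3/5x = −1+2/5x ⇒ -1/5x=2 ⇒ x=2/(-1/5)=-10.0000
Confirm numerically:
  x=-8.338: |R|=0.92333 <1
  x=-5.809: |R|=0.74780 <1
  x=-5.316: |R|=0.70036 <1
  x=-10.418: |R|=1.01618 >1
  x=-10.389: |R|=1.01509 >1
  x=-10.067: |R|=1.00267 >1
Stable set (-10.0000, 0).

(-10.0000,0); λ=-12 ⇒ h* = (10)/12 = 0.8333.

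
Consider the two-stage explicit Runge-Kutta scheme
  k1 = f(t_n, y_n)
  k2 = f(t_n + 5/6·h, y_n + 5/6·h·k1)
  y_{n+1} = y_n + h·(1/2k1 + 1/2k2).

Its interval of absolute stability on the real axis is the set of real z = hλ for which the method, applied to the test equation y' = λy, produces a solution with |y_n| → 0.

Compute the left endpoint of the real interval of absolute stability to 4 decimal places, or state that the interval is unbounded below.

left endpoint -2.4000.

On y'=λy, z=hλ:
  k1=λy_n ⇒ h·k1=z·y_n;  k2=λ(1+5/6z)y_n ⇒ h·k2=z(1+5/6z)y_n
  y_{n+1}/y_n = 1 + 1/2z + 1/2z(1+5/6z) = 1 + z + 5/12z²
  Hence R(z) = 1 + z + 5/12z².

Solve |R(x)|<1 on ℝ⁻.
x=-1.56: |R|=0.4540
R=1: x+5/12x²=0 ⇒ x=−12/5=-2.4000; min R=1−1/(4·5/12)=0.4000>−1
Confirm numerically:
  x=-2.225: |R|=0.83776 <1
  x=-1.968: |R|=0.64576 <1
  x=-1.836: |R|=0.56854 <1
  x=-0.993: |R|=0.41785 <1
  x=-2.992: |R|=1.73803 >1
  x=-2.770: |R|=1.42704 >1
  x=-2.684: |R|=1.31761 >1
Interval (-2.4000, 0).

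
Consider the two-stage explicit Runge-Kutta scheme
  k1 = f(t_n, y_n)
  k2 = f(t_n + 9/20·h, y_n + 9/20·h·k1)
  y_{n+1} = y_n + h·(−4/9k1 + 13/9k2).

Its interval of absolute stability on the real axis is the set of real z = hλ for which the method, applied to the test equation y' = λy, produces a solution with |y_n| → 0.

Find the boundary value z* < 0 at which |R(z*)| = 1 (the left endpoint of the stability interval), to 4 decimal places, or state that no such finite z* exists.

left endpoint -1.5385.

Set f=λy, z=hλ:
  k1=λy_n ⇒ h·k1=z·y_n;  k2=λ(1+9/20z)y_n ⇒ h·k2=z(1+9/20z)y_n
  y_{n+1}/y_n = 1 − 4/9z + 13/9z(1+9/20z) = 1 + z + 13/20z²
  Hence R(z) = 1 + z + 13/20z².

Need |R(x)|<1, x<0.
x=-1.04: |R|=0.6630
R=1: x+13/20x²=0 ⇒ x=−20/13=-1.5385; min R=1−1/(4·13/20)=0.6154>−1
Confirm numerically:
  x=-1.066: |R|=0.67263 <1
  x=-1.019: |R|=0.65593 <1
  x=-0.629: |R|=0.62817 <1
  x=-1.904: |R|=1.45239 >1
  x=-1.873: |R|=1.40728 >1
  x=-1.580: |R|=1.04266 >1
Stable set (-1.5385, 0).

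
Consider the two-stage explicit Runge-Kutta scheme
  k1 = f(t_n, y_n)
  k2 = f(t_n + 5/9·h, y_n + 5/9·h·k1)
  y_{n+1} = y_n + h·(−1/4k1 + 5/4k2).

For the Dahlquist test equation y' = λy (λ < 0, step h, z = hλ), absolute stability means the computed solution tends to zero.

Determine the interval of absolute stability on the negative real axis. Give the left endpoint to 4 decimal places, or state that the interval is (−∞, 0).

Test eqn y'=λy, z=hλ:
  k1=λy_n ⇒ h·k1=z·y_n;  k2=λ(1+5/9z)y_n ⇒ h·k2=z(1+5/9z)y_n
  y_{n+1}/y_n = 1 − 1/4z + 5/4z(1+5/9z) = 1 + z + 25/36z²
  R(z) = 1 + z + 25/36z².

Solve |R(x)|<1 on ℝ⁻.
x=-0.97: |R|=0.6834
R=1: x+25/36x²=0 ⇒ x=−36/25=-1.4400; min R=1−1/(4·25/36)=0.6400>−1
Confirm numerically:
  x=-1.069: |R|=0.72458 <1
  x=-0.905: |R|=0.66377 <1
  x=-0.892: |R|=0.66054 <1
  x=-0.755: |R|=0.64085 <1
  x=-2.020: |R|=1.81361 >1
  x=-1.963: |R|=1.71295 >1
  x=-1.496: |R|=1.05818 >1
Interval (-1.4400, 0).

z∈(-1.4400,0).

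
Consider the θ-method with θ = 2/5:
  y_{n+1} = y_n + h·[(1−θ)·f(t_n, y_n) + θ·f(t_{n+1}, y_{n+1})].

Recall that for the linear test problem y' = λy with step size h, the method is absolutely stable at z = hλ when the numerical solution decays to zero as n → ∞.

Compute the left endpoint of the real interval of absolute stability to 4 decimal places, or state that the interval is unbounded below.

z* = -10.0000.

On y'=λy, z=hλ:
  y_{n+1} = y_n + z·[3/5·y_n + 2/5·y_{n+1}] ⇒ (1 − 2/5z)y_{n+1} = (1 + 3/5z)y_n
  Hence R(z) = (1 + 3/5z)/(1 − 2/5z).

Need |R(x)|<1, x<0.
x=-0.87: |R|=0.3546
R=−1: 1+3/5x = −1+2/5x ⇒ -1/5x=2 ⇒ x=2/(-1/5)=-10.0000
Confirm numerically:
  x=-9.076: |R|=0.96009 <1
  x=-8.428: |R|=0.92807 <1
  x=-7.453: |R|=0.87205 <1
  x=-6.903: |R|=0.83532 <1
  x=-10.540: |R|=1.02071 >1
  x=-10.197: |R|=1.00776 >1
So |R|<1 on (-10.0000, 0).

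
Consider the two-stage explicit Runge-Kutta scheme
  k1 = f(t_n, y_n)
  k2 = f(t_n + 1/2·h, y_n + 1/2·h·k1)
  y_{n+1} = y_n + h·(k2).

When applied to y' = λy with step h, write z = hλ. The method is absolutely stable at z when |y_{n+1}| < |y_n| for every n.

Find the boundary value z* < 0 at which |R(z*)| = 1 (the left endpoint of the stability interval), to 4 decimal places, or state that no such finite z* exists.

z* = -2.0000.

Test eqn y'=λy, z=hλ:
  k1=λy_n ⇒ h·k1=z·y_n;  k2=λ(1+1/2z)y_n ⇒ h·k2=z(1+1/2z)y_n
  y_{n+1}/y_n = 1 + z(1+1/2z) = 1 + z + 1/2z²
  Hence R(z) = 1 + z + 1/2z².

Find x<0 with |R(x)|<1.
x=-0.8: |R|=0.5200
R=1: x+1/2x²=0 ⇒ x=−2=-2.0000; min R=1−1/(4·1/2)=0.5000>−1
Confirm numerically:
  x=-1.340: |R|=0.55780 <1
  x=-1.204: |R|=0.52081 <1
  x=-1.163: |R|=0.51328 <1
  x=-2.483: |R|=1.59964 >1
  x=-2.133: |R|=1.14184 >1
Interval (-2.0000, 0).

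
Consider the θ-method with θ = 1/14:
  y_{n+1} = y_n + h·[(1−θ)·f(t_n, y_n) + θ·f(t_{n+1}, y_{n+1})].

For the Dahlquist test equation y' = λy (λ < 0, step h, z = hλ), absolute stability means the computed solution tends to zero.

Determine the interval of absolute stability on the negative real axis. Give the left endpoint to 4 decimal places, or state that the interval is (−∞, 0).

On y'=λy, z=hλ:
  y_{n+1} = y_n + z·[13/14·y_n + 1/14·y_{n+1}] ⇒ (1 − 1/14z)y_{n+1} = (1 + 13/14z)y_n
  so R(z) = (1 + 13/14z)/(1 − 1/14z).

Need |R(x)|<1, x<0.
x=-1.04: |R|=0.0319
R=−1: 1+13/14x = −1+1/14x ⇒ -6/7x=2 ⇒ x=2/(-6/7)=-2.3333
Confirm numerically:
  x=-2.192: |R|=0.89526 <1
  x=-1.749: |R|=0.55477 <1
  x=-1.531: |R|=0.38008 <1
  x=-0.996: |R|=0.07015 <1
  x=-2.731: |R|=1.28522 >1
  x=-2.677: |R|=1.24729 >1
Stable set (-2.3333, 0).

(-2.3333, 0).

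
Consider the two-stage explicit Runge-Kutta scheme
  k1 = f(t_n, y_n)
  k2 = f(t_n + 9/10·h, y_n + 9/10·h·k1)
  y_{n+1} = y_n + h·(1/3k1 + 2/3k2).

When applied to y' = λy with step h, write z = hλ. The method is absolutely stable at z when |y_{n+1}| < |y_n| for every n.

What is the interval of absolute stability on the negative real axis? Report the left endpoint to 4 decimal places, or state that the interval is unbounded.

Test eqn y'=λy, z=hλ:
  k1=λy_n ⇒ h·k1=z·y_n;  k2=λ(1+9/10z)y_n ⇒ h·k2=z(1+9/10z)y_n
  y_{n+1}/y_n = 1 + 1/3z + 2/3z(1+9/10z) = 1 + z + 3/5z²
  Hence R(z) = 1 + z + 3/5z².

Need |R(x)|<1, x<0.
x=-1.29: |R|=0.7085
R=1: x+3/5x²=0 ⇒ x=−5/3=-1.6667; min R=1−1/(4·3/5)=0.5833>−1
Confirm numerically:
  x=-1.482: |R|=0.83579 <1
  x=-1.325: |R|=0.72837 <1
  x=-1.096: |R|=0.62473 <1
  x=-1.064: |R|=0.61526 <1
  x=-1.800: |R|=1.14400 >1
  x=-1.753: |R|=1.09081 >1
Interval (-1.6667, 0).

(-1.6667, 0).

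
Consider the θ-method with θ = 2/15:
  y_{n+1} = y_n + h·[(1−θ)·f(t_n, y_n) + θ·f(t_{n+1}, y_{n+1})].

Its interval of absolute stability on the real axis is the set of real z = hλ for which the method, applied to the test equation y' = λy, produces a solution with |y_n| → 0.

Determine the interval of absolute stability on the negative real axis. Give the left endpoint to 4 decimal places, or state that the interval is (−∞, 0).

With y'=λy (z=hλ):
  y_{n+1} = y_n + z·[13/15·y_n + 2/15·y_{n+1}] ⇒ (1 − 2/15z)y_{n+1} = (1 + 13/15z)y_n
  so R(z) = (1 + 13/15z)/(1 − 2/15z).

Find x<0 with |R(x)|<1.
x=-1.31: |R|=0.1152
R=−1: 1+13/15x = −1+2/15x ⇒ -11/15x=2 ⇒ x=2/(-11/15)=-2.7273
Confirm numerically:
  x=-2.115: |R|=0.64977 <1
  x=-1.735: |R|=0.40904 <1
  x=-1.385: |R|=0.16911 <1
  x=-1.283: |R|=0.09558 <1
  x=-3.243: |R|=1.26403 >1
  x=-2.955: |R|=1.11980 >1
Interval (-2.7273, 0).

(-2.7273, 0).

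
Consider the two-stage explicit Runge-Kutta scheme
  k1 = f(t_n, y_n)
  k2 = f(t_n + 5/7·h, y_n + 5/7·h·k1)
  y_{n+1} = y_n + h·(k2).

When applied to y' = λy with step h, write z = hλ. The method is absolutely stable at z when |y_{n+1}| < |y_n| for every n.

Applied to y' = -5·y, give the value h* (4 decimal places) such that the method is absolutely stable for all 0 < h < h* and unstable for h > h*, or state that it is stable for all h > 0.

With y'=λy (z=hλ):
  k1=λy_n ⇒ h·k1=z·y_n;  k2=λ(1+5/7z)y_n ⇒ h·k2=z(1+5/7z)y_n
  y_{n+1}/y_n = 1 + z(1+5/7z) = 1 + z + 5/7z²
  R(z) = 1 + z + 5/7z².

Find x<0 with |R(x)|<1.
x=-0.3: |R|=0.7643
R=1: x+5/7x²=0 ⇒ x=−7/5=-1.4000; min R=1−1/(4·5/7)=0.6500>−1
Confirm numerically:
  x=-1.252: |R|=0.86765 <1
  x=-0.649: |R|=0.65186 <1
  x=-0.643: |R|=0.65232 <1
  x=-0.591: |R|=0.65849 <1
  x=-1.891: |R|=1.66320 >1
  x=-1.630: |R|=1.26779 >1
  x=-1.626: |R|=1.26248 >1
Stable set (-1.4000, 0).

(-1.4000,0); λ=-5 ⇒ h* = (7/5)/5 = 0.2800.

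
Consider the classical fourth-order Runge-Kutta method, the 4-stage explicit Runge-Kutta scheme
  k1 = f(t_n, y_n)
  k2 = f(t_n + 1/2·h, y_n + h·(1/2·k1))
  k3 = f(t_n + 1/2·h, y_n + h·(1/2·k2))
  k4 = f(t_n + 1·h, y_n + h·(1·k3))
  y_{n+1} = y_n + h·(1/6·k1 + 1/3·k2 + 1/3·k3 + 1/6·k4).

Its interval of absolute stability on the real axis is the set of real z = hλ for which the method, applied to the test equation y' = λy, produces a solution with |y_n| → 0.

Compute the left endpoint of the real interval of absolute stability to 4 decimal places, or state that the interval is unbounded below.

z* = -2.7853.

Set f=λy, z=hλ:
  order 4, 4-stage ⇒ R(z)=1+z+z^2/2+z^3/6+z^4/24
  (e.g. R(-1.21)=0.31611, |R|=0.31611)

Solve |R(x)|<1 on ℝ⁻.
x=-1.21: |R|=0.3161
|R(-2.52)|=0.6683 |R(-2.46)|=0.6106 |R(-1.25)|=0.3075
Bisect:
  x_lo=-3.5891 |R|=3.0601  x_hi=-0.3016 |R|=0.7397
  mid=-1.94532 |R|=0.31657 →hi
  mid=-2.76720 |R|=0.97306 →hi
  mid=-3.17814 |R|=1.77287 →lo
  mid=-2.97267 |R|=1.32126 →lo
  mid=-2.86993 |R|=1.13529 →lo
  mid=-2.81856 |R|=1.05133 →lo
  mid=-2.79288 |R|=1.01150 →lo
  mid=-2.78004 |R|=0.99211 →hi
  ...
  [-2.78546,-2.78526] ⇒ x*=-2.7853
Interval (-2.7853, 0).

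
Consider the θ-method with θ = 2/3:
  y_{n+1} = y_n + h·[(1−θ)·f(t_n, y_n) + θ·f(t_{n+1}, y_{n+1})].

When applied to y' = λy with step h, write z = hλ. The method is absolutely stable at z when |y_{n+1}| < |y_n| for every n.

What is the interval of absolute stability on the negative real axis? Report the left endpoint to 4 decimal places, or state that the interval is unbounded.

Test eqn y'=λy, z=hλ:
  y_{n+1} = y_n + z·[1/3·y_n + 2/3·y_{n+1}] ⇒ (1 − 2/3z)y_{n+1} = (1 + 1/3z)y_n
  R(z) = (1 + 1/3z)/(1 − 2/3z).

Find x<0 with |R(x)|<1.
x=-1.73: |R|=0.1966
x=-2: |R|=0.1429
x=-10: |R|=0.3043
x=-100: |R|=0.4778
θ=2/3≥1/2 ⇒ |1+1/3x|<|1−2/3x| ∀x<0 ⇒ stable on all of ℝ⁻.

interval (−∞, 0).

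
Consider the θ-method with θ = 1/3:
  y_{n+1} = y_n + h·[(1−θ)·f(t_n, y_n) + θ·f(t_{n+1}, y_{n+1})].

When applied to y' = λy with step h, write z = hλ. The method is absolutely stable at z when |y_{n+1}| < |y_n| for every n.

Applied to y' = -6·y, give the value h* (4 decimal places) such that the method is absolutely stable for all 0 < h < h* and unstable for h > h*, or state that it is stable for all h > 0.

Set f=λy, z=hλ:
  y_{n+1} = y_n + z·[2/3·y_n + 1/3·y_{n+1}] ⇒ (1 − 1/3z)y_{n+1} = (1 + 2/3z)y_n
  Hence R(z) = (1 + 2/3z)/(1 − 1/3z).

Find x<0 with |R(x)|<1.
x=-1.06: |R|=0.2167
R=−1: 1+2/3x = −1+1/3x ⇒ -1/3x=2 ⇒ x=2/(-1/3)=-6.0000
Confirm numerically:
  x=-5.499: |R|=0.94105 <1
  x=-4.795: |R|=0.84541 <1
  x=-3.914: |R|=0.69829 <1
  x=-3.353: |R|=0.58335 <1
  x=-6.597: |R|=1.06221 >1
  x=-6.416: |R|=1.04418 >1
  x=-6.067: |R|=1.00739 >1
Stable set (-6.0000, 0).

(-6.0000,0); λ=-6 ⇒ h* = (6)/6 = 1.0000.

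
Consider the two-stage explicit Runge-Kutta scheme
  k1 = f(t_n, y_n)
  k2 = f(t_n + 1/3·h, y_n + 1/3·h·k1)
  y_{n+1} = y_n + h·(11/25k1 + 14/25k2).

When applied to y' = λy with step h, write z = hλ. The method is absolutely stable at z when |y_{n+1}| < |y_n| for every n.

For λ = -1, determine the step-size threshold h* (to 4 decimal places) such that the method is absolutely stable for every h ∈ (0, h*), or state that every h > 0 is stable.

(-5.3571,0); λ=-1 ⇒ h* = (75/14)/1 = 5.3571.

On y'=λy, z=hλ:
  k1=λy_n ⇒ h·k1=z·y_n;  k2=λ(1+1/3z)y_n ⇒ h·k2=z(1+1/3z)y_n
  y_{n+1}/y_n = 1 + 11/25z + 14/25z(1+1/3z) = 1 + z + 14/75z²
  R(z) = 1 + z + 14/75z².

Need |R(x)|<1, x<0.
x=-1.72: |R|=0.1678
R=1: x+14/75x²=0 ⇒ x=−75/14=-5.3571; min R=1−1/(4·14/75)=-0.3393>−1
Confirm numerically:
  x=-5.209: |R|=0.85595 <1
  x=-3.065: |R|=0.31141 <1
  x=-2.161: |R|=0.28928 <1
  x=-5.698: |R|=1.36254 >1
  x=-5.597: |R|=1.25060 >1
So |R|<1 on (-5.3571, 0).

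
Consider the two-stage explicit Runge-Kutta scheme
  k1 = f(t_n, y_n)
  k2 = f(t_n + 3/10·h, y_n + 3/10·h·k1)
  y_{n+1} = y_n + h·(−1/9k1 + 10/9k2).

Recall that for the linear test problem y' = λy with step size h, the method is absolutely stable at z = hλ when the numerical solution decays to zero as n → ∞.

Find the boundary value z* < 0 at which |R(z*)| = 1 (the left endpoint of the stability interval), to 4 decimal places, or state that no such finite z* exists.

With y'=λy (z=hλ):
  k1=λy_n ⇒ h·k1=z·y_n;  k2=λ(1+3/10z)y_n ⇒ h·k2=z(1+3/10z)y_n
  y_{n+1}/y_n = 1 − 1/9z + 10/9z(1+3/10z) = 1 + z + 1/3z²
  R(z) = 1 + z + 1/3z².

Boundary: |R(x)|=1, x<0.
x=-0.62: |R|=0.5081
R=1: x+1/3x²=0 ⇒ x=−3=-3.0000; min R=1−1/(4·1/3)=0.2500>−1
Confirm numerically:
  x=-2.596: |R|=0.65041 <1
  x=-2.232: |R|=0.42861 <1
  x=-2.199: |R|=0.41287 <1
  x=-1.860: |R|=0.29320 <1
  x=-3.407: |R|=1.46222 >1
  x=-3.232: |R|=1.24994 >1
Stable set (-3.0000, 0).

left endpoint -3.0000.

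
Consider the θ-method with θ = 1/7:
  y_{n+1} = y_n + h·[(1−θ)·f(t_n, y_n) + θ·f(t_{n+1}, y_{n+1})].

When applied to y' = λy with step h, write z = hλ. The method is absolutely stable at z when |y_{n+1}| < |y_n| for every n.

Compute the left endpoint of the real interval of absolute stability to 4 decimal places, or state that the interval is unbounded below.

With y'=λy (z=hλ):
  y_{n+1} = y_n + z·[6/7·y_n + 1/7·y_{n+1}] ⇒ (1 − 1/7z)y_{n+1} = (1 + 6/7z)y_n
  ⇒ R(z) = (1 + 6/7z)/(1 − 1/7z).

Find x<0 with |R(x)|<1.
x=-1.17: |R|=0.0024
R=−1: 1+6/7x = −1+1/7x ⇒ -5/7x=2 ⇒ x=2/(-5/7)=-2.8000
Confirm numerically:
  x=-2.429: |R|=0.80327 <1
  x=-1.685: |R|=0.35809 <1
  x=-1.336: |R|=0.12188 <1
  x=-1.247: |R|=0.05845 <1
  x=-3.087: |R|=1.14226 >1
  x=-3.006: |R|=1.10294 >1
Stable set (-2.8000, 0).

left endpoint -2.8000.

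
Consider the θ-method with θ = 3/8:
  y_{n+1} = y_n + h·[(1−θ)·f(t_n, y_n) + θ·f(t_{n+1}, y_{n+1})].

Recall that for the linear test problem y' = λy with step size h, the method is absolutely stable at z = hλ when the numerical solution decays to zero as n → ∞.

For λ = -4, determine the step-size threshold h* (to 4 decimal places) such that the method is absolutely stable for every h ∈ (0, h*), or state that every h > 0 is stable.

With y'=λy (z=hλ):
  y_{n+1} = y_n + z·[5/8·y_n + 3/8·y_{n+1}] ⇒ (1 − 3/8z)y_{n+1} = (1 + 5/8z)y_n
  so R(z) = (1 + 5/8z)/(1 − 3/8z).

Boundary: |R(x)|=1, x<0.
x=-0.36: |R|=0.6828
R=−1: 1+5/8x = −1+3/8x ⇒ -1/4x=2 ⇒ x=2/(-1/4)=-8.0000
Confirm numerically:
  x=-6.040: |R|=0.84992 <1
  x=-5.787: |R|=0.82548 <1
  x=-4.254: |R|=0.63915 <1
  x=-3.409: |R|=0.49624 <1
  x=-8.513: |R|=1.03059 >1
  x=-8.371: |R|=1.02241 >1
So |R|<1 on (-8.0000, 0).

(-8.0000,0); λ=-4 ⇒ h* = (8)/4 = 2.0000.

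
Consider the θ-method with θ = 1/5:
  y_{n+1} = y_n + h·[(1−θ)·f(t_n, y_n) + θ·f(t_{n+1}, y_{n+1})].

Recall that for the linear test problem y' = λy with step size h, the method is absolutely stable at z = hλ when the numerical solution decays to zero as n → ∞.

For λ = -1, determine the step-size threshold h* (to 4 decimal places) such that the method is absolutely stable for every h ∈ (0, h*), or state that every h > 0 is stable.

(-3.3333,0); λ=-1 ⇒ h* = (10/3)/1 = 3.3333.

Test eqn y'=λy, z=hλ:
  y_{n+1} = y_n + z·[4/5·y_n + 1/5·y_{n+1}] ⇒ (1 − 1/5z)y_{n+1} = (1 + 4/5z)y_n
  R(z) = (1 + 4/5z)/(1 − 1/5z).

Solve |R(x)|<1 on ℝ⁻.
x=-0.5: |R|=0.5455
R=−1: 1+4/5x = −1+1/5x ⇒ -3/5x=2 ⇒ x=2/(-3/5)=-3.3333
Confirm numerically:
  x=-2.223: |R|=0.53883 <1
  x=-1.883: |R|=0.36786 <1
  x=-1.809: |R|=0.32839 <1
  x=-1.537: |R|=0.17562 <1
  x=-3.883: |R|=1.18564 >1
  x=-3.811: |R|=1.16264 >1
  x=-3.753: |R|=1.14384 >1
Interval (-3.3333, 0).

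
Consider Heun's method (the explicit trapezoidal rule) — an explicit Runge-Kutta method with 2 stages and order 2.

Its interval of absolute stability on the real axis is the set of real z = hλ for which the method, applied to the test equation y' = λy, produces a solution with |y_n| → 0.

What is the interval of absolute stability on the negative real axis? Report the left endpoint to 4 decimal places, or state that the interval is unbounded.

With y'=λy (z=hλ):
  order 2, 2-stage ⇒ R(z)=1+z+z^2/2
  (e.g. R(-1.45)=0.60125, |R|=0.60125)

Boundary: |R(x)|=1, x<0.
x=-1.45: |R|=0.6013
|R(-1.5)|=0.6250 |R(-1.41)|=0.5840 |R(-1.24)|=0.5288
Bisect:
  x_lo=-2.5300 |R|=1.6705  x_hi=-0.0530 |R|=0.9484
  mid=-1.29152 |R|=0.54249 →hi
  mid=-1.91078 |R|=0.91476 →hi
  mid=-2.22041 |R|=1.24470 →lo
  mid=-2.06559 |R|=1.06774 →lo
  mid=-1.98818 |R|=0.98825 →hi
  mid=-2.02689 |R|=1.02725 →lo
  mid=-2.00754 |R|=1.00756 →lo
  mid=-1.99786 |R|=0.99786 →hi
  ...
  [-2.00013,-1.99998] ⇒ x*=-2.0000
Interval (-2.0000, 0).

z∈(-2.0000,0).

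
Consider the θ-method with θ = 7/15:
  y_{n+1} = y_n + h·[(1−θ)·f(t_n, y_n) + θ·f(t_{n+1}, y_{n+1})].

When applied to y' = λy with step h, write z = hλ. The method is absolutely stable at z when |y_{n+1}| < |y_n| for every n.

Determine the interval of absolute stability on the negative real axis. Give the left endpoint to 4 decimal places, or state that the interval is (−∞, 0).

z∈(-30.0000,0).

On y'=λy, z=hλ:
  y_{n+1} = y_n + z·[8/15·y_n + 7/15·y_{n+1}] ⇒ (1 − 7/15z)y_{n+1} = (1 + 8/15z)y_n
  R(z) = (1 + 8/15z)/(1 − 7/15z).

Find x<0 with |R(x)|<1.
x=-1.4: |R|=0.1532
R=−1: 1+8/15x = −1+7/15x ⇒ -1/15x=2 ⇒ x=2/(-1/15)=-30.0000
Confirm numerically:
  x=-20.532: |R|=0.94035 <1
  x=-20.314: |R|=0.93838 <1
  x=-14.367: |R|=0.86473 <1
  x=-12.939: |R|=0.83840 <1
  x=-30.413: |R|=1.00181 >1
  x=-30.102: |R|=1.00045 >1
Interval (-30.0000, 0).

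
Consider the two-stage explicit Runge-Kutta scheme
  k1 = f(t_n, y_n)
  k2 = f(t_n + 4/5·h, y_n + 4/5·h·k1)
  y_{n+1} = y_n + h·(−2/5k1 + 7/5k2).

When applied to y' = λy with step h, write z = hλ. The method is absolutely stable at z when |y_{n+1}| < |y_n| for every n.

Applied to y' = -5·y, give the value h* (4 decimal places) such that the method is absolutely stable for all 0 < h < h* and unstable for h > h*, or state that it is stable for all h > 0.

On y'=λy, z=hλ:
  k1=λy_n ⇒ h·k1=z·y_n;  k2=λ(1+4/5z)y_n ⇒ h·k2=z(1+4/5z)y_n
  y_{n+1}/y_n = 1 − 2/5z + 7/5z(1+4/5z) = 1 + z + 28/25z²
  Hence R(z) = 1 + z + 28/25z².

Boundary: |R(x)|=1, x<0.
x=-0.91: |R|=1.0175
R=1: x+28/25x²=0 ⇒ x=−25/28=-0.8929; min R=1−1/(4·28/25)=0.7768>−1
Confirm numerically:
  x=-0.824: |R|=0.93645 <1
  x=-0.634: |R|=0.81619 <1
  x=-0.539: |R|=0.78638 <1
  x=-0.391: |R|=0.78023 <1
  x=-1.313: |R|=1.61785 >1
  x=-1.086: |R|=1.23492 >1
So |R|<1 on (-0.8929, 0).

(-0.8929,0); λ=-5 ⇒ h* = (25/28)/5 = 0.1786.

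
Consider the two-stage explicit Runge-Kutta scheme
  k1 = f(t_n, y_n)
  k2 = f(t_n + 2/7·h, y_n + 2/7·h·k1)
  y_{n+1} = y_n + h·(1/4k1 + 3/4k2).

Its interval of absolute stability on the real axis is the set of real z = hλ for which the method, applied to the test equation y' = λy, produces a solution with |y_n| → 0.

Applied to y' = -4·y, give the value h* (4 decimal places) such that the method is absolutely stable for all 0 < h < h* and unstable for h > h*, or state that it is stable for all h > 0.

(-4.6667,0); λ=-4 ⇒ h* = (14/3)/4 = 1.1667.

On y'=λy, z=hλ:
  k1=λy_n ⇒ h·k1=z·y_n;  k2=λ(1+2/7z)y_n ⇒ h·k2=z(1+2/7z)y_n
  y_{n+1}/y_n = 1 + 1/4z + 3/4z(1+2/7z) = 1 + z + 3/14z²
  Hence R(z) = 1 + z + 3/14z².

Need |R(x)|<1, x<0.
x=-1.32: |R|=0.0534
R=1: x+3/14x²=0 ⇒ x=−14/3=-4.6667; min R=1−1/(4·3/14)=-0.1667>−1
Confirm numerically:
  x=-4.119: |R|=0.51661 <1
  x=-3.423: |R|=0.08777 <1
  x=-2.486: |R|=0.16167 <1
  x=-5.231: |R|=1.63258 >1
  x=-5.150: |R|=1.53339 >1
  x=-5.040: |R|=1.40320 >1
So |R|<1 on (-4.6667, 0).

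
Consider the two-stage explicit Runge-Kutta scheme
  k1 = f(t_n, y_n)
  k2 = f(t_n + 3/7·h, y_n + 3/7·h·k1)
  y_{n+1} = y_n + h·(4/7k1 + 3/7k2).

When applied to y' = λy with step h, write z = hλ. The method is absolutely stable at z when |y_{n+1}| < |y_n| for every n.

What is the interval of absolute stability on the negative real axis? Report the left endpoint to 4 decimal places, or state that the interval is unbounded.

(-5.4444, 0).

On y'=λy, z=hλ:
  k1=λy_n ⇒ h·k1=z·y_n;  k2=λ(1+3/7z)y_n ⇒ h·k2=z(1+3/7z)y_n
  y_{n+1}/y_n = 1 + 4/7z + 3/7z(1+3/7z) = 1 + z + 9/49z²
  so R(z) = 1 + z + 9/49z².

Find x<0 with |R(x)|<1.
x=-0.9: |R|=0.2488
R=1: x+9/49x²=0 ⇒ x=−49/9=-5.4444; min R=1−1/(4·9/49)=-0.3611>−1
Confirm numerically:
  x=-5.191: |R|=0.75835 <1
  x=-5.073: |R|=0.65390 <1
  x=-4.521: |R|=0.23318 <1
  x=-5.563: |R|=1.12114 >1
  x=-5.561: |R|=1.11905 >1
So |R|<1 on (-5.4444, 0).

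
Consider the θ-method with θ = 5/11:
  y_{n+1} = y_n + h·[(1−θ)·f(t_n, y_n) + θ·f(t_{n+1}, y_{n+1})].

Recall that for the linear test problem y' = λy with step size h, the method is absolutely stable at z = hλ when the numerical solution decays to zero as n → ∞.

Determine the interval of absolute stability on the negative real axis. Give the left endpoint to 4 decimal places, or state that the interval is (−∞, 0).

On y'=λy, z=hλ:
  y_{n+1} = y_n + z·[6/11·y_n + 5/11·y_{n+1}] ⇒ (1 − 5/11z)y_{n+1} = (1 + 6/11z)y_n
  ⇒ R(z) = (1 + 6/11z)/(1 − 5/11z).

Boundary: |R(x)|=1, x<0.
x=-1.72: |R|=0.0347
R=−1: 1+6/11x = −1+5/11x ⇒ -1/11x=2 ⇒ x=2/(-1/11)=-22.0000
Confirm numerically:
  x=-21.229: |R|=0.99342 <1
  x=-16.247: |R|=0.93763 <1
  x=-11.569: |R|=0.84849 <1
  x=-22.247: |R|=1.00202 >1
  x=-22.187: |R|=1.00153 >1
  x=-22.097: |R|=1.00080 >1
Stable set (-22.0000, 0).

(-22.0000, 0).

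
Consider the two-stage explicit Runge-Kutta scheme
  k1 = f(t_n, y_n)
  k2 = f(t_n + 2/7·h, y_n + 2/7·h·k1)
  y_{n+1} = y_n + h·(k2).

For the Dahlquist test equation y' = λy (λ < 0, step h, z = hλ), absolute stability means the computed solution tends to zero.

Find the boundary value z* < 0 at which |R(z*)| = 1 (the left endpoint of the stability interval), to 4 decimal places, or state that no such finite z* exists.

z* = -3.5000.

With y'=λy (z=hλ):
  k1=λy_n ⇒ h·k1=z·y_n;  k2=λ(1+2/7z)y_n ⇒ h·k2=z(1+2/7z)y_n
  y_{n+1}/y_n = 1 + z(1+2/7z) = 1 + z + 2/7z²
  R(z) = 1 + z + 2/7z².

Boundary: |R(x)|=1, x<0.
x=-0.77: |R|=0.3994
R=1: x+2/7x²=0 ⇒ x=−7/2=-3.5000; min R=1−1/(4·2/7)=0.1250>−1
Confirm numerically:
  x=-3.470: |R|=0.97026 <1
  x=-3.094: |R|=0.64110 <1
  x=-2.557: |R|=0.31107 <1
  x=-1.485: |R|=0.14506 <1
  x=-3.990: |R|=1.55860 >1
  x=-3.741: |R|=1.25759 >1
Stable set (-3.5000, 0).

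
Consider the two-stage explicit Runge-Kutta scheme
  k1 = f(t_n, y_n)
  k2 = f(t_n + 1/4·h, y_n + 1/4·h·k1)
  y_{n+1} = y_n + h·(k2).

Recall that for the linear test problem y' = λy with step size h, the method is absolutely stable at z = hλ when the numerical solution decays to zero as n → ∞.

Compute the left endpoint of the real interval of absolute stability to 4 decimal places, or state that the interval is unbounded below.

z* = -4.0000.

Test eqn y'=λy, z=hλ:
  k1=λy_n ⇒ h·k1=z·y_n;  k2=λ(1+1/4z)y_n ⇒ h·k2=z(1+1/4z)y_n
  y_{n+1}/y_n = 1 + z(1+1/4z) = 1 + z + 1/4z²
  R(z) = 1 + z + 1/4z².

Find x<0 with |R(x)|<1.
x=-1.26: |R|=0.1369
R=1: x+1/4x²=0 ⇒ x=−4=-4.0000; min R=1−1/(4·1/4)=0.0000>−1
Confirm numerically:
  x=-2.243: |R|=0.01476 <1
  x=-2.171: |R|=0.00731 <1
  x=-2.049: |R|=0.00060 <1
  x=-1.769: |R|=0.01334 <1
  x=-4.579: |R|=1.66281 >1
  x=-4.200: |R|=1.21000 >1
  x=-4.096: |R|=1.09830 >1
Interval (-4.0000, 0).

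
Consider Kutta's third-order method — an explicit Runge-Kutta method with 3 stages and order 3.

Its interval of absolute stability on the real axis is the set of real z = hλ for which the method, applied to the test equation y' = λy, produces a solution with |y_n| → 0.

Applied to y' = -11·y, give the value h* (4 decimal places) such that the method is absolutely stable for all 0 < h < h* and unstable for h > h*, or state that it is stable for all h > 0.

With y'=λy (z=hλ):
  order 3, 3-stage ⇒ R(z)=1+z+z^2/2+z^3/6
  (e.g. R(-0.6)=0.54400, |R|=0.54400)

Boundary: |R(x)|=1, x<0.
x=-0.6: |R|=0.5440
|R(-1.83)|=0.1770 |R(-1.26)|=0.2004 |R(-1.03)|=0.3183
Bisect:
  x_lo=-2.9637 |R|=1.9105  x_hi=-0.1936 |R|=0.8239
  mid=-1.57867 |R|=0.01170 →hi
  mid=-2.27118 |R|=0.64461 →hi
  mid=-2.61744 |R|=1.18062 →lo
  mid=-2.44431 |R|=0.89097 →hi
  mid=-2.53088 |R|=1.03006 →lo
  mid=-2.48759 |R|=0.95912 →hi
  mid=-2.50923 |R|=0.99424 →hi
  ...
  [-2.51279,-2.51262] ⇒ x*=-2.5127
Stable set (-2.5127, 0).

(-2.5127,0); λ=-11 ⇒ h* = 0.2284.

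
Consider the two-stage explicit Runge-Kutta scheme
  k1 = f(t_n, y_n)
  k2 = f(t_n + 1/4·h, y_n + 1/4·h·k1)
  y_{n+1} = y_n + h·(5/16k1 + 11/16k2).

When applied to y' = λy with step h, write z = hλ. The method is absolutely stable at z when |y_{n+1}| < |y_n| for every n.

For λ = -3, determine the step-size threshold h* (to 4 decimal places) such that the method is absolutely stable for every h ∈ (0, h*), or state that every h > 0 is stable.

(-5.8182,0); λ=-3 ⇒ h* = (64/11)/3 = 1.9394.

With y'=λy (z=hλ):
  k1=λy_n ⇒ h·k1=z·y_n;  k2=λ(1+1/4z)y_n ⇒ h·k2=z(1+1/4z)y_n
  y_{n+1}/y_n = 1 + 5/16z + 11/16z(1+1/4z) = 1 + z + 11/64z²
  ⇒ R(z) = 1 + z + 11/64z².

Solve |R(x)|<1 on ℝ⁻.
x=-0.88: |R|=0.2531
R=1: x+11/64x²=0 ⇒ x=−64/11=-5.8182; min R=1−1/(4·11/64)=-0.4545>−1
Confirm numerically:
  x=-5.494: |R|=0.69388 <1
  x=-3.821: |R|=0.31162 <1
  x=-3.466: |R|=0.40124 <1
  x=-2.572: |R|=0.43502 <1
  x=-6.411: |R|=1.65322 >1
  x=-6.357: |R|=1.58872 >1
  x=-6.335: |R|=1.56273 >1
Interval (-5.8182, 0).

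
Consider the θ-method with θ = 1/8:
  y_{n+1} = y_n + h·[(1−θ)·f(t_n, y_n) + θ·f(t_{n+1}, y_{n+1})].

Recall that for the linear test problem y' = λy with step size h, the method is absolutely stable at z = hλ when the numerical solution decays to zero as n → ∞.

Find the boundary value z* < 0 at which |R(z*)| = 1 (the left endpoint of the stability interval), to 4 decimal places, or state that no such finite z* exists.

On y'=λy, z=hλ:
  y_{n+1} = y_n + z·[7/8·y_n + 1/8·y_{n+1}] ⇒ (1 − 1/8z)y_{n+1} = (1 + 7/8z)y_n
  R(z) = (1 + 7/8z)/(1 − 1/8z).

Solve |R(x)|<1 on ℝ⁻.
x=-1.76: |R|=0.4426
R=−1: 1+7/8x = −1+1/8x ⇒ -3/4x=2 ⇒ x=2/(-3/4)=-2.6667
Confirm numerically:
  x=-2.046: |R|=0.62931 <1
  x=-1.891: |R|=0.52947 <1
  x=-1.636: |R|=0.35824 <1
  x=-3.055: |R|=1.21076 >1
  x=-3.046: |R|=1.20605 >1
  x=-2.727: |R|=1.03375 >1
So |R|<1 on (-2.6667, 0).

z* = -2.6667.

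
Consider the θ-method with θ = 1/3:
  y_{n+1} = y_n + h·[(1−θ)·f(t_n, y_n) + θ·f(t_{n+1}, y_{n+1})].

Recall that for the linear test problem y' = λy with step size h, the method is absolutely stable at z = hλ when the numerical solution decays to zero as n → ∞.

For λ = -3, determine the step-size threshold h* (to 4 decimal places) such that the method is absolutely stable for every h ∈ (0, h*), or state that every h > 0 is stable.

(-6.0000,0); λ=-3 ⇒ h* = (6)/3 = 2.0000.

Test eqn y'=λy, z=hλ:
  y_{n+1} = y_n + z·[2/3·y_n + 1/3·y_{n+1}] ⇒ (1 − 1/3z)y_{n+1} = (1 + 2/3z)y_n
  Hence R(z) = (1 + 2/3z)/(1 − 1/3z).

Boundary: |R(x)|=1, x<0.
x=-0.74: |R|=0.4064
R=−1: 1+2/3x = −1+1/3x ⇒ -1/3x=2 ⇒ x=2/(-1/3)=-6.0000
Confirm numerically:
  x=-4.119: |R|=0.73578 <1
  x=-3.729: |R|=0.66251 <1
  x=-3.722: |R|=0.66111 <1
  x=-6.567: |R|=1.05927 >1
  x=-6.304: |R|=1.03267 >1
Interval (-6.0000, 0).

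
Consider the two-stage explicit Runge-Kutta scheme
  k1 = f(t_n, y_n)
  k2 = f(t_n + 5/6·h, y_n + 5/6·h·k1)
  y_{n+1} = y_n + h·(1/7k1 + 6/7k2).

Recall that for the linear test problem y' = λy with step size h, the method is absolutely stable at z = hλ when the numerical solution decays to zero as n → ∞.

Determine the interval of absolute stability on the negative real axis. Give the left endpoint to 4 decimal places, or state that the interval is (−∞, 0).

On y'=λy, z=hλ:
  k1=λy_n ⇒ h·k1=z·y_n;  k2=λ(1+5/6z)y_n ⇒ h·k2=z(1+5/6z)y_n
  y_{n+1}/y_n = 1 + 1/7z + 6/7z(1+5/6z) = 1 + z + 5/7z²
  ⇒ R(z) = 1 + z + 5/7z².

Need |R(x)|<1, x<0.
x=-1.61: |R|=1.2415
R=1: x+5/7x²=0 ⇒ x=−7/5=-1.4000; min R=1−1/(4·5/7)=0.6500>−1
Confirm numerically:
  x=-1.247: |R|=0.86372 <1
  x=-1.146: |R|=0.79208 <1
  x=-0.599: |R|=0.65729 <1
  x=-1.805: |R|=1.52216 >1
  x=-1.729: |R|=1.40632 >1
So |R|<1 on (-1.4000, 0).

(-1.4000, 0).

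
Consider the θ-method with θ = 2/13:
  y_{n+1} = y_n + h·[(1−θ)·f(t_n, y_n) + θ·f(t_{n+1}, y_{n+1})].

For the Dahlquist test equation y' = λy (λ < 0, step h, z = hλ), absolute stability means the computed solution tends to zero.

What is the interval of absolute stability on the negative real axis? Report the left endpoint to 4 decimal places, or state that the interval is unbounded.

(-2.8889, 0).

Test eqn y'=λy, z=hλ:
  y_{n+1} = y_n + z·[11/13·y_n + 2/13·y_{n+1}] ⇒ (1 − 2/13z)y_{n+1} = (1 + 11/13z)y_n
  R(z) = (1 + 11/13z)/(1 − 2/13z).

Find x<0 with |R(x)|<1.
x=-0.41: |R|=0.6143
R=−1: 1+11/13x = −1+2/13x ⇒ -9/13x=2 ⇒ x=2/(-9/13)=-2.8889
Confirm numerically:
  x=-2.189: |R|=0.63753 <1
  x=-1.918: |R|=0.48099 <1
  x=-1.775: |R|=0.39426 <1
  x=-3.105: |R|=1.10125 >1
  x=-3.073: |R|=1.08655 >1
Interval (-2.8889, 0).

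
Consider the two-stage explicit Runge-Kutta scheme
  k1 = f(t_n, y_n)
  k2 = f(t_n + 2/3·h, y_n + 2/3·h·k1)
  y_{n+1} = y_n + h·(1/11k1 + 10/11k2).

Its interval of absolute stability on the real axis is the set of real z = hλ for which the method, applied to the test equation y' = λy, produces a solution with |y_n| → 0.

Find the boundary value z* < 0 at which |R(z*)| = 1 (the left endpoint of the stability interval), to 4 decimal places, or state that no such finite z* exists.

left endpoint -1.6500.

On y'=λy, z=hλ:
  k1=λy_n ⇒ h·k1=z·y_n;  k2=λ(1+2/3z)y_n ⇒ h·k2=z(1+2/3z)y_n
  y_{n+1}/y_n = 1 + 1/11z + 10/11z(1+2/3z) = 1 + z + 20/33z²
  so R(z) = 1 + z + 20/33z².

Boundary: |R(x)|=1, x<0.
x=-1.76: |R|=1.1173
R=1: x+20/33x²=0 ⇒ x=−33/20=-1.6500; min R=1−1/(4·20/33)=0.5875>−1
Confirm numerically:
  x=-1.401: |R|=0.78858 <1
  x=-1.208: |R|=0.67640 <1
  x=-0.845: |R|=0.58774 <1
  x=-2.102: |R|=1.57582 >1
  x=-2.099: |R|=1.57118 >1
  x=-2.025: |R|=1.46023 >1
Interval (-1.6500, 0).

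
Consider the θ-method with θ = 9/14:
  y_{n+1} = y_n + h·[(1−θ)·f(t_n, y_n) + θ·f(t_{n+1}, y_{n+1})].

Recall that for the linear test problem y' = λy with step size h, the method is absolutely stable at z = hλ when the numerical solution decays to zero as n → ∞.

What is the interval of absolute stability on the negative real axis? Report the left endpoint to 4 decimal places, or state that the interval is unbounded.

On y'=λy, z=hλ:
  y_{n+1} = y_n + z·[5/14·y_n + 9/14·y_{n+1}] ⇒ (1 − 9/14z)y_{n+1} = (1 + 5/14z)y_n
  so R(z) = (1 + 5/14z)/(1 − 9/14z).

Find x<0 with |R(x)|<1.
x=-0.75: |R|=0.4940
x=-2: |R|=0.1250
x=-10: |R|=0.3462
x=-100: |R|=0.5317
θ=9/14≥1/2 ⇒ |1+5/14x|<|1−9/14x| ∀x<0 ⇒ unbounded interval.

(−∞, 0) — no finite endpoint.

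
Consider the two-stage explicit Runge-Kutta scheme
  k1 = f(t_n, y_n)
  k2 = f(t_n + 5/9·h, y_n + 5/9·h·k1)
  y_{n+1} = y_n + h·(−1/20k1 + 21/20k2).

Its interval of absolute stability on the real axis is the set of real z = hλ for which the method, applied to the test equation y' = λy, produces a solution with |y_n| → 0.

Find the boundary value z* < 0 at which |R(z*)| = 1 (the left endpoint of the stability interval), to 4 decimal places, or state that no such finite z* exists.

left endpoint -1.7143.

On y'=λy, z=hλ:
  k1=λy_n ⇒ h·k1=z·y_n;  k2=λ(1+5/9z)y_n ⇒ h·k2=z(1+5/9z)y_n
  y_{n+1}/y_n = 1 − 1/20z + 21/20z(1+5/9z) = 1 + z + 7/12z²
  R(z) = 1 + z + 7/12z².

Need |R(x)|<1, x<0.
x=-0.82: |R|=0.5722
R=1: x+7/12x²=0 ⇒ x=−12/7=-1.7143; min R=1−1/(4·7/12)=0.5714>−1
Confirm numerically:
  x=-1.416: |R|=0.75362 <1
  x=-0.976: |R|=0.57967 <1
  x=-0.871: |R|=0.57154 <1
  x=-2.205: |R|=1.63118 >1
  x=-1.893: |R|=1.19735 >1
  x=-1.776: |R|=1.06394 >1
Interval (-1.7143, 0).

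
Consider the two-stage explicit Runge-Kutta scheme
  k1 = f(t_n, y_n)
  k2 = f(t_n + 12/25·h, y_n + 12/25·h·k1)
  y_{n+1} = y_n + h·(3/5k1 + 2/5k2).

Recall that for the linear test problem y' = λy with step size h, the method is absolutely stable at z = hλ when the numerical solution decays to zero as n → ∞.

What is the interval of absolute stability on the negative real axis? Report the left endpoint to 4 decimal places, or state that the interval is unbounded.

With y'=λy (z=hλ):
  k1=λy_n ⇒ h·k1=z·y_n;  k2=λ(1+12/25z)y_n ⇒ h·k2=z(1+12/25z)y_n
  y_{n+1}/y_n = 1 + 3/5z + 2/5z(1+12/25z) = 1 + z + 24/125z²
  R(z) = 1 + z + 24/125z².

Need |R(x)|<1, x<0.
x=-1.22: |R|=0.0658
R=1: x+24/125x²=0 ⇒ x=−125/24=-5.2083; min R=1−1/(4·24/125)=-0.3021>−1
Confirm numerically:
  x=-5.144: |R|=0.93646 <1
  x=-4.894: |R|=0.70464 <1
  x=-2.571: |R|=0.30187 <1
  x=-2.535: |R|=0.30116 <1
  x=-5.521: |R|=1.33144 >1
  x=-5.229: |R|=1.02075 >1
Stable set (-5.2083, 0).

(-5.2083, 0).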